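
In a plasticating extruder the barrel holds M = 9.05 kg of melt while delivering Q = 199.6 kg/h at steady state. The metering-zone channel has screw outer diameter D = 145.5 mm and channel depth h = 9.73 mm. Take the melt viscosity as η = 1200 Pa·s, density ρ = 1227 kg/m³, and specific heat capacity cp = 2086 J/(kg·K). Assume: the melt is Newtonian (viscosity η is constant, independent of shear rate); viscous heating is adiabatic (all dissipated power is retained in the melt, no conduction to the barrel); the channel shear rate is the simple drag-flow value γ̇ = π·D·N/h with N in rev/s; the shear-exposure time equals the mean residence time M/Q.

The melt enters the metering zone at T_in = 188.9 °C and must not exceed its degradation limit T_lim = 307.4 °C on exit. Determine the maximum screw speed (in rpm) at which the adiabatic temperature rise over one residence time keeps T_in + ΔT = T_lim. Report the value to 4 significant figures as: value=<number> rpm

value=50.26 rpm

Q_s = Q / 3600 = 199.6 / 3600 = 0.0554444 kg/s
Mean residence time: t_res = M/Q_s = 9.05 kg / 0.0554444 kg/s = 163.226 s
Convert to metres: D = 0.1455 m, h = 0.00973 m
ΔT_a = T_lim − T_in = 307.4 °C − 188.9 °C = 118.5 K
γ̇_max² = ΔT_a·ρ·cp/(η·t_res) = 118.5·1227·2086/(1200·163.226) = 1548.48 s⁻²
γ̇_max = sqrt(1548.48) = 39.3507 s⁻¹
N_max = γ̇_max h / (πD) = 39.3507·0.00973/(π·0.1455) = 0.837631 rev/s → ×60 = 50.2579 rpm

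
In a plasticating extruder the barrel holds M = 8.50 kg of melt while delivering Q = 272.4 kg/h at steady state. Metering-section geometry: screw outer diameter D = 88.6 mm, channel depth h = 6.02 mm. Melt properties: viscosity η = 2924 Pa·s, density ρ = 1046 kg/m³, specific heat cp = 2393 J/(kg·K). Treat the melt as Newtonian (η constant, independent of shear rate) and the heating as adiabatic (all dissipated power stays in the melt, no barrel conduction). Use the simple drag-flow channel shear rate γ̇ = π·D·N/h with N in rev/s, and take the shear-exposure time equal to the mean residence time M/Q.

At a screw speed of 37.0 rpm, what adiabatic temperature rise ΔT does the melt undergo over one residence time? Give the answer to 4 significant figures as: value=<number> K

value=106.7 K

Q_s = Q / 3600 = 272.4 / 3600 = 0.0756667 kg/s
Mean residence time: t_res = M/Q_s = 8.50 kg / 0.0756667 kg/s = 112.335 s
D = 88.6 mm = 0.0886 m;  h = 6.02 mm = 0.00602 m;  N = 37.0 rpm / 60 = 0.616667 rev/s
γ̇ = π·D·N / h = π · 0.0886 · 0.616667 / 0.00602 = 28.5126 s⁻¹
Adiabatic rise: ΔT = η γ̇² t_res / (ρ cp) = 2924·(28.5126)²·112.335 / (1046·2393) = 106.682 K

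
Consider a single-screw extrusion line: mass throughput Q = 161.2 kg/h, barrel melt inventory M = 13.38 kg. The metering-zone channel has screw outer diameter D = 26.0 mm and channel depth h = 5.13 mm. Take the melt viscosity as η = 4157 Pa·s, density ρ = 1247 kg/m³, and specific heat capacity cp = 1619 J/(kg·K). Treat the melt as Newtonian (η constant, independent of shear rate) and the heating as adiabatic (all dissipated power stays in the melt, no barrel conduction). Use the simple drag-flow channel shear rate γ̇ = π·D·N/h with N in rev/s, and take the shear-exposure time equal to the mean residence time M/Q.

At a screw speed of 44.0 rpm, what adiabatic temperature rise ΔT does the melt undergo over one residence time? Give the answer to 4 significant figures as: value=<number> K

value=83.88 K

Convert throughput: Q = 161.2 kg/h = 161.2/3600 = 0.0447778 kg/s
Mean residence time: t_res = M/Q_s = 13.38 kg / 0.0447778 kg/s = 298.809 s
Geometry in metres: D = 26.0 mm → 0.026 m, h = 5.13 mm → 0.00513 m; screw speed N = 44.0 rpm = 0.733333 rev/s
γ̇ = π D N / h = (π)(0.026)(0.733333) / 0.00513 = 11.6764 s⁻¹
ΔT = η·γ̇²·t_res / (ρ·cp) = 4157 · (11.6764)² · 298.809 / (1247 · 1619) = 83.8832 K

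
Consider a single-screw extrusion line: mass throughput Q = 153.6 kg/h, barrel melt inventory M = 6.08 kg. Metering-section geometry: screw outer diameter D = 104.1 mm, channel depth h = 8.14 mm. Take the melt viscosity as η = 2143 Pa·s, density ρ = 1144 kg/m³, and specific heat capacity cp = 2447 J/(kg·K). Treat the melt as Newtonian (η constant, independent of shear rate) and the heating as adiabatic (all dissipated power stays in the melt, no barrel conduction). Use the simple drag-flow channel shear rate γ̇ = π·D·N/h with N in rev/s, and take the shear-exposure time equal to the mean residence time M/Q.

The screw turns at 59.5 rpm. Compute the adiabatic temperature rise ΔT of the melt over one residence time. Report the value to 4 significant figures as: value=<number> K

value=173.2 K

Throughput in SI: Q_s = 153.6 kg/h ÷ 3600 s/h = 0.0426667 kg/s
t_res = M / Q_s = 6.08 / 0.0426667 = 142.5 s
Convert to SI: D = 0.1041 m, h = 0.00814 m, N = 59.5/60 = 0.991667 rev/s
γ̇ = π·D·N / h = π · 0.1041 · 0.991667 / 0.00814 = 39.8421 s⁻¹
ΔT = η·γ̇²·t_res / (ρ·cp) = 2143 · (39.8421)² · 142.5 / (1144 · 2447) = 173.165 K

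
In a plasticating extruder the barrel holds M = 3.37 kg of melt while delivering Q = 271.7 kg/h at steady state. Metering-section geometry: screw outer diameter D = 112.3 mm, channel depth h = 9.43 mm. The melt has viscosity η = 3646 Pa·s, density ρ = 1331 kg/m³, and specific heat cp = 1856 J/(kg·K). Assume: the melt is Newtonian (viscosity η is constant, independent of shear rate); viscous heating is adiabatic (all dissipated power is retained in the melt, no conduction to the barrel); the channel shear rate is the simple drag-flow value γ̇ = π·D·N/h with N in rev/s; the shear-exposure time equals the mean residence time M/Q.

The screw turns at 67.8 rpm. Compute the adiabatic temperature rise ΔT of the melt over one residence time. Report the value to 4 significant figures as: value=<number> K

value=117.8 K

Throughput in SI: Q_s = 271.7 kg/h ÷ 3600 s/h = 0.0754722 kg/s
t_res = M / Q_s = 3.37 / 0.0754722 = 44.6522 s
Geometry in metres: D = 112.3 mm → 0.1123 m, h = 9.43 mm → 0.00943 m; screw speed N = 67.8 rpm = 1.13 rev/s
γ̇ = π D N / h = (π)(0.1123)(1.13) / 0.00943 = 42.2762 s⁻¹
ΔT = η·γ̇²·t_res/(ρ·cp) = [3646 × 42.2762² × 44.6522] / [1331 × 1856] = 117.787 K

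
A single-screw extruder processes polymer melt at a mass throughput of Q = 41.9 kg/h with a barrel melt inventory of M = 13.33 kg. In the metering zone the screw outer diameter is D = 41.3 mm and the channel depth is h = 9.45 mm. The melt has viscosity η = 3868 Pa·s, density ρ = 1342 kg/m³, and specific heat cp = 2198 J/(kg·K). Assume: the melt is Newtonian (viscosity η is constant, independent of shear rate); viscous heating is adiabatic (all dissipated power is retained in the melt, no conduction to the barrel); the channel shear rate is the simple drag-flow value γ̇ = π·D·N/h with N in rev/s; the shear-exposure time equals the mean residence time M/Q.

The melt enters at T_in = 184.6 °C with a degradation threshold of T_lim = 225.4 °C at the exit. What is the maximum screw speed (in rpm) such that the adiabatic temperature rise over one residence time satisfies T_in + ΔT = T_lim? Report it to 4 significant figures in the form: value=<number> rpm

value=22.78 rpm

Throughput in SI: Q_s = 41.9 kg/h ÷ 3600 s/h = 0.0116389 kg/s
t_res = M / Q_s = 13.33 ÷ 0.0116389 = 1145.3 s
Convert to metres: D = 0.0413 m, h = 0.00945 m
ΔT_a = T_lim − T_in = 225.4 °C − 184.6 °C = 40.8 K
Invert ΔT = ηγ̇²t_res/(ρcp) for γ̇: γ̇_max² = ΔT_a ρ cp / (η t_res) = 40.8·1342·2198 / (3868·1145.3) = 27.1666 s⁻²
γ̇_max = √27.1666 = 5.21216 s⁻¹
N_max = γ̇_max·h / (π·D) = 5.21216 · 0.00945 / (π · 0.0413) = 0.37962 rev/s = 22.7772 rpm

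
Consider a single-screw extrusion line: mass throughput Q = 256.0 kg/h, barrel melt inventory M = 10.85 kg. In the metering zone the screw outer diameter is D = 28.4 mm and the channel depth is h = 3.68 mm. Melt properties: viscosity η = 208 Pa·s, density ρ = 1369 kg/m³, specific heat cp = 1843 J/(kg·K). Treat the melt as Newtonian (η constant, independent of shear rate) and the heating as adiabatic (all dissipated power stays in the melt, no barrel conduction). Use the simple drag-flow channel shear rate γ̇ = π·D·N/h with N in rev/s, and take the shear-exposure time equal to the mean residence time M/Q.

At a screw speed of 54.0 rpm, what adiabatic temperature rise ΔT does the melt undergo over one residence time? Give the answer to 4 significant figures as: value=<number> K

value=5.989 K

Q_s = Q / 3600 = 256.0 / 3600 = 0.0711111 kg/s
t_res = M / Q_s = 10.85 ÷ 0.0711111 = 152.578 s
Convert to SI: D = 0.0284 m, h = 0.00368 m, N = 54.0/60 = 0.9 rev/s
γ̇ = π·D·N / h = π · 0.0284 · 0.9 / 0.00368 = 21.8204 s⁻¹
ΔT = η·γ̇²·t_res/(ρ·cp) = [208 × 21.8204² × 152.578] / [1369 × 1843] = 5.98898 K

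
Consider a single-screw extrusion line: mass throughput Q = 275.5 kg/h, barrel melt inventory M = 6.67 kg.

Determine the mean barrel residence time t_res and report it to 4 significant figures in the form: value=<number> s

Convert throughput: Q = 275.5 kg/h = 275.5/3600 = 0.0765278 kg/s
Mean residence time: t_res = M/Q_s = 6.67 kg / 0.0765278 kg/s = 87.1579 s

value=87.16 s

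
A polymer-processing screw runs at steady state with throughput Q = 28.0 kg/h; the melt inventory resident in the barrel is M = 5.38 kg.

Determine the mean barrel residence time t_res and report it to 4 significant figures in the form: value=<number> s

value=691.7 s

Throughput in SI: Q_s = 28.0 kg/h ÷ 3600 s/h = 0.00777778 kg/s
Mean residence time: t_res = M/Q_s = 5.38 kg / 0.00777778 kg/s = 691.714 s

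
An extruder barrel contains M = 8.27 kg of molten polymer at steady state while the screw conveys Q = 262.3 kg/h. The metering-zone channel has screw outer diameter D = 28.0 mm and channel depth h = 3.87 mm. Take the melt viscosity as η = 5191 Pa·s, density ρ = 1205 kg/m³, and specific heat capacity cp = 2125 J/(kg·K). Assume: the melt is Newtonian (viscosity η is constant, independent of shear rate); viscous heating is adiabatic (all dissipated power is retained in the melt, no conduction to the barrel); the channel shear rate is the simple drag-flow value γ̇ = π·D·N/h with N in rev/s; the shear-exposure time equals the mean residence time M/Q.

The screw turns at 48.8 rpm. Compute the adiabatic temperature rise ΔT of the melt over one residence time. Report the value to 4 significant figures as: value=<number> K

value=78.64 K

Throughput in SI: Q_s = 262.3 kg/h ÷ 3600 s/h = 0.0728611 kg/s
Mean residence time: t_res = M/Q_s = 8.27 kg / 0.0728611 kg/s = 113.504 s
Geometry in metres: D = 28.0 mm → 0.028 m, h = 3.87 mm → 0.00387 m; screw speed N = 48.8 rpm = 0.813333 rev/s
γ̇ = π D N / h = (π)(0.028)(0.813333) / 0.00387 = 18.487 s⁻¹
ΔT = η·γ̇²·t_res/(ρ·cp) = [5191 × 18.487² × 113.504] / [1205 × 2125] = 78.6404 K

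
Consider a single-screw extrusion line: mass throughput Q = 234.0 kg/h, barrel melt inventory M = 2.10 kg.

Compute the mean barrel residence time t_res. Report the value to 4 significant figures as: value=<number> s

value=32.31 s

Convert throughput: Q = 234.0 kg/h = 234.0/3600 = 0.065 kg/s
t_res = M / Q_s = 2.10 / 0.065 = 32.3077 s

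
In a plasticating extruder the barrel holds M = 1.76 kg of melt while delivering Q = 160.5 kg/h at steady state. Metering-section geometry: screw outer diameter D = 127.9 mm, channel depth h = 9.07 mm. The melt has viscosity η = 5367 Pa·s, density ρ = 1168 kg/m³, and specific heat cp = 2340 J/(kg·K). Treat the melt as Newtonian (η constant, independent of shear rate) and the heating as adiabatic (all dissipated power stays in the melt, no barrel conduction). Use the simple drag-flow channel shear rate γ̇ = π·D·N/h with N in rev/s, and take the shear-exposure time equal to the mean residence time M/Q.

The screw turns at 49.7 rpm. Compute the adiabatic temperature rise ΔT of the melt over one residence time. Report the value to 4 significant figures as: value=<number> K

value=104.4 K

Throughput in SI: Q_s = 160.5 kg/h ÷ 3600 s/h = 0.0445833 kg/s
t_res = M / Q_s = 1.76 / 0.0445833 = 39.4766 s
Geometry in metres: D = 127.9 mm → 0.1279 m, h = 9.07 mm → 0.00907 m; screw speed N = 49.7 rpm = 0.828333 rev/s
γ̇ = π·D·N / h = π · 0.1279 · 0.828333 / 0.00907 = 36.696 s⁻¹
Adiabatic rise: ΔT = η γ̇² t_res / (ρ cp) = 5367·(36.696)²·39.4766 / (1168·2340) = 104.388 K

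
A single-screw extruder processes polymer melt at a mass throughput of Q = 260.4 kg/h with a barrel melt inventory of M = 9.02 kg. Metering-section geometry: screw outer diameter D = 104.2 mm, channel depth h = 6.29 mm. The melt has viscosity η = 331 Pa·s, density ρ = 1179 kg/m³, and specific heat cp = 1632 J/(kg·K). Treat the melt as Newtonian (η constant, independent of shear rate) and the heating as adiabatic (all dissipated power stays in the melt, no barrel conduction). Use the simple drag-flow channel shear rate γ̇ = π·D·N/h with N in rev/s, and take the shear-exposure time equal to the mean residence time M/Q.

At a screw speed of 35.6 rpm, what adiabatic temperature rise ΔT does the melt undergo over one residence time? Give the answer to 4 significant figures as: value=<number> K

value=20.45 K

Convert throughput: Q = 260.4 kg/h = 260.4/3600 = 0.0723333 kg/s
Mean residence time: t_res = M/Q_s = 9.02 kg / 0.0723333 kg/s = 124.7 s
Convert to SI: D = 0.1042 m, h = 0.00629 m, N = 35.6/60 = 0.593333 rev/s
γ̇ = π D N / h = (π)(0.1042)(0.593333) / 0.00629 = 30.8792 s⁻¹
Adiabatic rise: ΔT = η γ̇² t_res / (ρ cp) = 331·(30.8792)²·124.7 / (1179·1632) = 20.4547 K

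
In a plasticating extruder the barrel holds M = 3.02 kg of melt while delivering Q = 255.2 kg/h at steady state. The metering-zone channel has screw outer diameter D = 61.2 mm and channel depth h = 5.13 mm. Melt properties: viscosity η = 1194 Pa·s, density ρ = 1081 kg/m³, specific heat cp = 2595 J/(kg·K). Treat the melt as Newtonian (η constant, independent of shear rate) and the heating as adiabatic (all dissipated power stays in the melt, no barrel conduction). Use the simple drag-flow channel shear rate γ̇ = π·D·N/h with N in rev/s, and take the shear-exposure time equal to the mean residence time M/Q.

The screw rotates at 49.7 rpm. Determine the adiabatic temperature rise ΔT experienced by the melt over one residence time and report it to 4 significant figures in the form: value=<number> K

Convert throughput: Q = 255.2 kg/h = 255.2/3600 = 0.0708889 kg/s
t_res = M / Q_s = 3.02 ÷ 0.0708889 = 42.6019 s
Geometry in metres: D = 61.2 mm → 0.0612 m, h = 5.13 mm → 0.00513 m; screw speed N = 49.7 rpm = 0.828333 rev/s
Shear rate: γ̇ = πDN/h = π·0.0612·0.828333/0.00513 = 31.0448 s⁻¹
Adiabatic rise: ΔT = η γ̇² t_res / (ρ cp) = 1194·(31.0448)²·42.6019 / (1081·2595) = 17.4762 K

value=17.48 K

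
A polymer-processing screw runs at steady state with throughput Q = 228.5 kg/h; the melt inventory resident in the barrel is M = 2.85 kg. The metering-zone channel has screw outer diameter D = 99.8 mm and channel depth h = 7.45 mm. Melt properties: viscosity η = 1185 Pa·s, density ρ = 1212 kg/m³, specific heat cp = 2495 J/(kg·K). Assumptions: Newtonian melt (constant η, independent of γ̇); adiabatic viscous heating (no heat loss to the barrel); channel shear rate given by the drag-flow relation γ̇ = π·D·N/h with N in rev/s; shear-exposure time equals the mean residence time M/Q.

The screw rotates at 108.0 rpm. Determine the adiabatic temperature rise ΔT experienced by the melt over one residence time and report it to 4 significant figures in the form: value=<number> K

value=101.0 K

Throughput in SI: Q_s = 228.5 kg/h ÷ 3600 s/h = 0.0634722 kg/s
t_res = M / Q_s = 2.85 / 0.0634722 = 44.9015 s
Convert to SI: D = 0.0998 m, h = 0.00745 m, N = 108.0/60 = 1.8 rev/s
γ̇ = π D N / h = (π)(0.0998)(1.8) / 0.00745 = 75.7524 s⁻¹
Adiabatic rise: ΔT = η γ̇² t_res / (ρ cp) = 1185·(75.7524)²·44.9015 / (1212·2495) = 100.972 K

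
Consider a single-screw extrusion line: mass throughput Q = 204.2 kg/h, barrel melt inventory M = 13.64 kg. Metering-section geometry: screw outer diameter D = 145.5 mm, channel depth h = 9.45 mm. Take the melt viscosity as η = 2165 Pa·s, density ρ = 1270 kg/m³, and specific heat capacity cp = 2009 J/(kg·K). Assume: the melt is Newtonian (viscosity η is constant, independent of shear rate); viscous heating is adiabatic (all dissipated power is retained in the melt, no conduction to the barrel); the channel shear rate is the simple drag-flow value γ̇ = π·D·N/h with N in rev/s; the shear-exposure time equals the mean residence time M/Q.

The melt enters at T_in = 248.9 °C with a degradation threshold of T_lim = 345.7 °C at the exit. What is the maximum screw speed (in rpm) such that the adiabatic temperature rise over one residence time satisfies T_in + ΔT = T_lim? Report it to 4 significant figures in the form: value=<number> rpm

value=27.02 rpm

Q_s = Q / 3600 = 204.2 / 3600 = 0.0567222 kg/s
Mean residence time: t_res = M/Q_s = 13.64 kg / 0.0567222 kg/s = 240.47 s
D = 145.5 mm = 0.1455 m;  h = 9.45 mm = 0.00945 m
Allowable rise: ΔT_a = T_lim − T_in = 345.7 − 248.9 = 96.8 K
γ̇_max² = ΔT_a·ρ·cp/(η·t_res) = 96.8·1270·2009/(2165·240.47) = 474.395 s⁻²
γ̇_max = sqrt(474.395) = 21.7806 s⁻¹
Solve γ̇ = πDN/h for N: N_max = γ̇_max·h/(π·D) = 21.7806 × 0.00945 / (π × 0.1455) = 0.450287 rev/s = 27.0172 rpm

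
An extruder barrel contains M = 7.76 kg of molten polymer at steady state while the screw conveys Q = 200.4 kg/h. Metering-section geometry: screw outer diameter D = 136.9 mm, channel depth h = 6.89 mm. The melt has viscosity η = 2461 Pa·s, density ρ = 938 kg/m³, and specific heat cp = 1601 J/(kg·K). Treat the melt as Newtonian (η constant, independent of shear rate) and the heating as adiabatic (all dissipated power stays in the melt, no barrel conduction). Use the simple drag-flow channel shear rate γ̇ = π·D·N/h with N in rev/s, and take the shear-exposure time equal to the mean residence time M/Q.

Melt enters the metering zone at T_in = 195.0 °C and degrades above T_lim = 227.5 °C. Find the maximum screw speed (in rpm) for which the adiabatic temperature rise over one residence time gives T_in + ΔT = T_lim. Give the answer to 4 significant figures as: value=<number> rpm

Convert throughput: Q = 200.4 kg/h = 200.4/3600 = 0.0556667 kg/s
Mean residence time: t_res = M/Q_s = 7.76 kg / 0.0556667 kg/s = 139.401 s
Geometry in SI: D = 136.9 mm → 0.1369 m, h = 6.89 mm → 0.00689 m
Allowable rise: ΔT_a = T_lim − T_in = 227.5 − 195.0 = 32.5 K
γ̇_max² = ΔT_a·ρ·cp/(η·t_res) = 32.5·938·1601/(2461·139.401) = 142.265 s⁻²
γ̇_max = sqrt(142.265) = 11.9275 s⁻¹
Solve γ̇ = πDN/h for N: N_max = γ̇_max·h/(π·D) = 11.9275 × 0.00689 / (π × 0.1369) = 0.19108 rev/s = 11.4648 rpm

value=11.46 rpm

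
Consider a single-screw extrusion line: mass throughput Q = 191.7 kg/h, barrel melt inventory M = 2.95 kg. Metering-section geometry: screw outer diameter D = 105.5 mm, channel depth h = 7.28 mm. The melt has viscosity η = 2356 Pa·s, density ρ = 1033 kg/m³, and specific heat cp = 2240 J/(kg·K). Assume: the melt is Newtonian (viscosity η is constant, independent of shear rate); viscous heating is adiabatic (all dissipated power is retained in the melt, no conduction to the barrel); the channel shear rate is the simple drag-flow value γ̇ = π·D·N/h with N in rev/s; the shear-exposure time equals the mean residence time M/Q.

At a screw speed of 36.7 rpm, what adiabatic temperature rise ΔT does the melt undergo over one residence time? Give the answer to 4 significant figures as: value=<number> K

value=43.74 K

Q_s = Q / 3600 = 191.7 / 3600 = 0.05325 kg/s
t_res = M / Q_s = 2.95 / 0.05325 = 55.3991 s
Convert to SI: D = 0.1055 m, h = 0.00728 m, N = 36.7/60 = 0.611667 rev/s
γ̇ = π D N / h = (π)(0.1055)(0.611667) / 0.00728 = 27.8475 s⁻¹
Adiabatic rise: ΔT = η γ̇² t_res / (ρ cp) = 2356·(27.8475)²·55.3991 / (1033·2240) = 43.7422 K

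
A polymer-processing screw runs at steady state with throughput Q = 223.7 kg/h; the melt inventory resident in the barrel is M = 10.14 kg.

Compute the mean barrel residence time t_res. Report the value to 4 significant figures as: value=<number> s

value=163.2 s

Convert throughput: Q = 223.7 kg/h = 223.7/3600 = 0.0621389 kg/s
t_res = M / Q_s = 10.14 / 0.0621389 = 163.183 s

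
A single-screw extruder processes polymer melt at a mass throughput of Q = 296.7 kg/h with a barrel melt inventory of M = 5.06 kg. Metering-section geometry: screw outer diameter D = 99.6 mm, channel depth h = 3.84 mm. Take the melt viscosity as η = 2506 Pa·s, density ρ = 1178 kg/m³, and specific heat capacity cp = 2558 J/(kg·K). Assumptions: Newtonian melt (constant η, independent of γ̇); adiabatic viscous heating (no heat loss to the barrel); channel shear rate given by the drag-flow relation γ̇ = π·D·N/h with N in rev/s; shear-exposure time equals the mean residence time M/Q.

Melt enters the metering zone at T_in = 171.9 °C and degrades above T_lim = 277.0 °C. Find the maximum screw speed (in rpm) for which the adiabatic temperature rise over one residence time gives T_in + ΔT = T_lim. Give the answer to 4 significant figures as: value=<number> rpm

Convert throughput: Q = 296.7 kg/h = 296.7/3600 = 0.0824167 kg/s
t_res = M / Q_s = 5.06 ÷ 0.0824167 = 61.3953 s
D = 99.6 mm = 0.0996 m;  h = 3.84 mm = 0.00384 m
Allowable rise: ΔT_a = T_lim − T_in = 277.0 − 171.9 = 105.1 K
γ̇_max² = ΔT_a·ρ·cp/(η·t_res) = 105.1·1178·2558/(2506·61.3953) = 2058.41 s⁻²
Take the square root: γ̇_max = √(2058.41) = 45.3697 s⁻¹
N_max = γ̇_max h / (πD) = 45.3697·0.00384/(π·0.0996) = 0.556786 rev/s → ×60 = 33.4071 rpm

value=33.41 rpm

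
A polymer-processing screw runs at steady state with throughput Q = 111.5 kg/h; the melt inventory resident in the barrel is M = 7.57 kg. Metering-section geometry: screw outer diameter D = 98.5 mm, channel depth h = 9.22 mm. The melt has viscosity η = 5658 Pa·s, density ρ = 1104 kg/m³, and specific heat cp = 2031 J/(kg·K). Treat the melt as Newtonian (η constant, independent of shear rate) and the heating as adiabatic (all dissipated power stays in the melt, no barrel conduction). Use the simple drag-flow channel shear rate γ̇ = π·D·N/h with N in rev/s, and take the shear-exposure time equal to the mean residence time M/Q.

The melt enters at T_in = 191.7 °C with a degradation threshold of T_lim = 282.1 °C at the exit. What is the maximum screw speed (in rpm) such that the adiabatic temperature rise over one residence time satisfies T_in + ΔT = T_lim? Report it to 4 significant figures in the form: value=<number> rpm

Q_s = Q / 3600 = 111.5 / 3600 = 0.0309722 kg/s
t_res = M / Q_s = 7.57 / 0.0309722 = 244.413 s
Convert to metres: D = 0.0985 m, h = 0.00922 m
ΔT_a = T_lim − T_in = 282.1 °C − 191.7 °C = 90.4 K
γ̇_max² = ΔT_a·ρ·cp/(η·t_res) = 90.4·1104·2031/(5658·244.413) = 146.575 s⁻²
γ̇_max = sqrt(146.575) = 12.1068 s⁻¹
N_max = γ̇_max h / (πD) = 12.1068·0.00922/(π·0.0985) = 0.360724 rev/s → ×60 = 21.6435 rpm

value=21.64 rpm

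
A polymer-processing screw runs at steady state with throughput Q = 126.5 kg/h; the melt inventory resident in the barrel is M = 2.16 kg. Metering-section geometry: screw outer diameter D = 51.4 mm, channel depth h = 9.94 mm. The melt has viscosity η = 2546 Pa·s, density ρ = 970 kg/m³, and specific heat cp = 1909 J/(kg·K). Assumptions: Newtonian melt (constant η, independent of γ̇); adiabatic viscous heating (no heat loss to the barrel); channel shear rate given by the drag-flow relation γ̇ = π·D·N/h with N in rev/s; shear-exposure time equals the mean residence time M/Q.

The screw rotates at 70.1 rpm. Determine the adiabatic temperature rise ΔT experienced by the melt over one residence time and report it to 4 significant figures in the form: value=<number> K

Convert throughput: Q = 126.5 kg/h = 126.5/3600 = 0.0351389 kg/s
Mean residence time: t_res = M/Q_s = 2.16 kg / 0.0351389 kg/s = 61.4704 s
D = 51.4 mm = 0.0514 m;  h = 9.94 mm = 0.00994 m;  N = 70.1 rpm / 60 = 1.16833 rev/s
γ̇ = π D N / h = (π)(0.0514)(1.16833) / 0.00994 = 18.9799 s⁻¹
ΔT = η·γ̇²·t_res/(ρ·cp) = [2546 × 18.9799² × 61.4704] / [970 × 1909] = 30.4462 K

value=30.45 K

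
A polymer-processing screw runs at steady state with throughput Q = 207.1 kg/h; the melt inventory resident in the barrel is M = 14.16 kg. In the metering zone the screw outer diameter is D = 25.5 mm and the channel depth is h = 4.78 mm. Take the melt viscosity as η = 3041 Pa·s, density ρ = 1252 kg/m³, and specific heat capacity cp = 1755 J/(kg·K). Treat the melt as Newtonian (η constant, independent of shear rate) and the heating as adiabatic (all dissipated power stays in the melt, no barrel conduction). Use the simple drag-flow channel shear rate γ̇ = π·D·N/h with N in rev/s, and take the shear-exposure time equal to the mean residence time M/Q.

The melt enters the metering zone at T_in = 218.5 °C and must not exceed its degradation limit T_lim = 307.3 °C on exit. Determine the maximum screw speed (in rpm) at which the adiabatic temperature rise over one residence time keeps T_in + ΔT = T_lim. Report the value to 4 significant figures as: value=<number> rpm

value=57.80 rpm

Convert throughput: Q = 207.1 kg/h = 207.1/3600 = 0.0575278 kg/s
t_res = M / Q_s = 14.16 / 0.0575278 = 246.142 s
Geometry in SI: D = 25.5 mm → 0.0255 m, h = 4.78 mm → 0.00478 m
ΔT_a = T_lim − T_in = 307.3 − 218.5 = 88.8 K
Invert ΔT = ηγ̇²t_res/(ρcp) for γ̇: γ̇_max² = ΔT_a ρ cp / (η t_res) = 88.8·1252·1755 / (3041·246.142) = 260.671 s⁻²
γ̇_max = √260.671 = 16.1453 s⁻¹
Solve γ̇ = πDN/h for N: N_max = γ̇_max·h/(π·D) = 16.1453 × 0.00478 / (π × 0.0255) = 0.96335 rev/s = 57.801 rpm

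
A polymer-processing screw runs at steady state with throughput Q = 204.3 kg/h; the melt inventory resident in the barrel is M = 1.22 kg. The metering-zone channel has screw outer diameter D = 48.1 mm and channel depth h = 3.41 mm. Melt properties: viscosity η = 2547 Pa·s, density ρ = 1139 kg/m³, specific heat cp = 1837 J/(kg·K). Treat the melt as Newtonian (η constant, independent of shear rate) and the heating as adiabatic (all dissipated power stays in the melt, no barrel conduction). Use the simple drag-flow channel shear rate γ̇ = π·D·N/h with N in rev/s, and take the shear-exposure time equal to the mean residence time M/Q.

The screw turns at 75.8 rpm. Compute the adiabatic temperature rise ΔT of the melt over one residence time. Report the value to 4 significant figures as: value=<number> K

value=82.02 K

Throughput in SI: Q_s = 204.3 kg/h ÷ 3600 s/h = 0.05675 kg/s
t_res = M / Q_s = 1.22 ÷ 0.05675 = 21.4978 s
Geometry in metres: D = 48.1 mm → 0.0481 m, h = 3.41 mm → 0.00341 m; screw speed N = 75.8 rpm = 1.26333 rev/s
γ̇ = π D N / h = (π)(0.0481)(1.26333) / 0.00341 = 55.9833 s⁻¹
ΔT = η·γ̇²·t_res / (ρ·cp) = 2547 · (55.9833)² · 21.4978 / (1139 · 1837) = 82.0176 K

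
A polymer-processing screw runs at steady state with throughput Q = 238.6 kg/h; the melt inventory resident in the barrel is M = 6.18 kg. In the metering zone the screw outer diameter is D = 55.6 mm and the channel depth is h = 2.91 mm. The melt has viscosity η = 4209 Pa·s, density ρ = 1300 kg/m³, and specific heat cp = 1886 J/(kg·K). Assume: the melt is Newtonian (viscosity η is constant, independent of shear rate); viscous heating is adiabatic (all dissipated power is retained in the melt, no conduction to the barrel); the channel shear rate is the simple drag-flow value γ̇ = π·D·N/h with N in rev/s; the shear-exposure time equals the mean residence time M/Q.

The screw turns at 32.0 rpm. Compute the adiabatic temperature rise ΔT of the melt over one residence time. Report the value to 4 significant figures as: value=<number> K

Convert throughput: Q = 238.6 kg/h = 238.6/3600 = 0.0662778 kg/s
t_res = M / Q_s = 6.18 ÷ 0.0662778 = 93.2439 s
Geometry in metres: D = 55.6 mm → 0.0556 m, h = 2.91 mm → 0.00291 m; screw speed N = 32.0 rpm = 0.533333 rev/s
γ̇ = π D N / h = (π)(0.0556)(0.533333) / 0.00291 = 32.0133 s⁻¹
Adiabatic rise: ΔT = η γ̇² t_res / (ρ cp) = 4209·(32.0133)²·93.2439 / (1300·1886) = 164.05 K

value=164.0 K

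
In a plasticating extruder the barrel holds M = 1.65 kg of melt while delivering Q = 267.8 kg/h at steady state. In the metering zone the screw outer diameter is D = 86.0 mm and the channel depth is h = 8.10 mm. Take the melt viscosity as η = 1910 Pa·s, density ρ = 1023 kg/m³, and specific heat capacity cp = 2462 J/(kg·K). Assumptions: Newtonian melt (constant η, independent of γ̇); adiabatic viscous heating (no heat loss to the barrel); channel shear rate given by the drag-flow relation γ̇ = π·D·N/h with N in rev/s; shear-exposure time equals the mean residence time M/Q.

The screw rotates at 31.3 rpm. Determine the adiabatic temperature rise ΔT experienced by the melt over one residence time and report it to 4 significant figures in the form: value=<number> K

value=5.093 K

Convert throughput: Q = 267.8 kg/h = 267.8/3600 = 0.0743889 kg/s
t_res = M / Q_s = 1.65 ÷ 0.0743889 = 22.1807 s
D = 86.0 mm = 0.086 m;  h = 8.10 mm = 0.0081 m;  N = 31.3 rpm / 60 = 0.521667 rev/s
γ̇ = π D N / h = (π)(0.086)(0.521667) / 0.0081 = 17.4003 s⁻¹
Adiabatic rise: ΔT = η γ̇² t_res / (ρ cp) = 1910·(17.4003)²·22.1807 / (1023·2462) = 5.09282 K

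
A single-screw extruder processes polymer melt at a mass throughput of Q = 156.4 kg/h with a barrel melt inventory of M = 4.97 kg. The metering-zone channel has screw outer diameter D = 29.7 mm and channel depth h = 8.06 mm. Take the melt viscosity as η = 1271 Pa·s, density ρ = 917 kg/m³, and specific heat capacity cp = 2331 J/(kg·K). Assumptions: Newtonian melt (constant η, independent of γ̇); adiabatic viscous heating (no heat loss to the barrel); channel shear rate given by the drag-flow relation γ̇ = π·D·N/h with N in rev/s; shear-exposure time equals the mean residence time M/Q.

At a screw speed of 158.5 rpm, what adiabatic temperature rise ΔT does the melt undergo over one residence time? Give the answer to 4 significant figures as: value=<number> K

value=63.61 K

Q_s = Q / 3600 = 156.4 / 3600 = 0.0434444 kg/s
Mean residence time: t_res = M/Q_s = 4.97 kg / 0.0434444 kg/s = 114.399 s
D = 29.7 mm = 0.0297 m;  h = 8.06 mm = 0.00806 m;  N = 158.5 rpm / 60 = 2.64167 rev/s
Shear rate: γ̇ = πDN/h = π·0.0297·2.64167/0.00806 = 30.5808 s⁻¹
ΔT = η·γ̇²·t_res / (ρ·cp) = 1271 · (30.5808)² · 114.399 / (917 · 2331) = 63.6143 K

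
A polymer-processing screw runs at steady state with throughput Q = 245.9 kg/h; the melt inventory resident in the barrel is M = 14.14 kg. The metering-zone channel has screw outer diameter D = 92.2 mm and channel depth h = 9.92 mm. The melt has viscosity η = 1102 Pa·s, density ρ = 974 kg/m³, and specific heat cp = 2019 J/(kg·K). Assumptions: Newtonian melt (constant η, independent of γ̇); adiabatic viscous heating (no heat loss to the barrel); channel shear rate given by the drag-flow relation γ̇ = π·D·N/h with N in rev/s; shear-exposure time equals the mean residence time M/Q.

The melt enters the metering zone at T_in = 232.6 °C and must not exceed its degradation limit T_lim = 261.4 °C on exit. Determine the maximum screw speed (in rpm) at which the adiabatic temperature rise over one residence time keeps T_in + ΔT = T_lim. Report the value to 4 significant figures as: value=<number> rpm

Throughput in SI: Q_s = 245.9 kg/h ÷ 3600 s/h = 0.0683056 kg/s
t_res = M / Q_s = 14.14 ÷ 0.0683056 = 207.011 s
D = 92.2 mm = 0.0922 m;  h = 9.92 mm = 0.00992 m
Allowable rise: ΔT_a = T_lim − T_in = 261.4 − 232.6 = 28.8 K
γ̇_max² = ΔT_a·ρ·cp/(η·t_res) = 28.8·974·2019/(1102·207.011) = 248.263 s⁻²
Take the square root: γ̇_max = √(248.263) = 15.7564 s⁻¹
N_max = γ̇_max h / (πD) = 15.7564·0.00992/(π·0.0922) = 0.539619 rev/s → ×60 = 32.3771 rpm

value=32.38 rpm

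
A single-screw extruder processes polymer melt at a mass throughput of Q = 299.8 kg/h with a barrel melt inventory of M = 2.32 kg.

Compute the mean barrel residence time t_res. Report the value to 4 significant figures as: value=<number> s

value=27.86 s

Convert throughput: Q = 299.8 kg/h = 299.8/3600 = 0.0832778 kg/s
t_res = M / Q_s = 2.32 / 0.0832778 = 27.8586 s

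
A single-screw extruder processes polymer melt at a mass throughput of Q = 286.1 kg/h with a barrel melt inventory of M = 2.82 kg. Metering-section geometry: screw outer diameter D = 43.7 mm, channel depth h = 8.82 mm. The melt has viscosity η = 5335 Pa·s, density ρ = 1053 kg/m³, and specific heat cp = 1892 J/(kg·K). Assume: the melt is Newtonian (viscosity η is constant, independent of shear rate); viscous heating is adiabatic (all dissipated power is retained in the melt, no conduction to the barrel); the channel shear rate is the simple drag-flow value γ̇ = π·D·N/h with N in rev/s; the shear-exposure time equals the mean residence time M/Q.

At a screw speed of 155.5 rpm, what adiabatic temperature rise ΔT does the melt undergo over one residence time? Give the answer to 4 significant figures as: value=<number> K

value=154.6 K

Convert throughput: Q = 286.1 kg/h = 286.1/3600 = 0.0794722 kg/s
t_res = M / Q_s = 2.82 / 0.0794722 = 35.4841 s
D = 43.7 mm = 0.0437 m;  h = 8.82 mm = 0.00882 m;  N = 155.5 rpm / 60 = 2.59167 rev/s
γ̇ = π D N / h = (π)(0.0437)(2.59167) / 0.00882 = 40.3406 s⁻¹
Adiabatic rise: ΔT = η γ̇² t_res / (ρ cp) = 5335·(40.3406)²·35.4841 / (1053·1892) = 154.633 K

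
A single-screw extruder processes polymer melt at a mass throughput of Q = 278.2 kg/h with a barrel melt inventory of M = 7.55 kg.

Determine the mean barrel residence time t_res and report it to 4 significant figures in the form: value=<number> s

value=97.70 s

Q_s = Q / 3600 = 278.2 / 3600 = 0.0772778 kg/s
t_res = M / Q_s = 7.55 ÷ 0.0772778 = 97.6995 s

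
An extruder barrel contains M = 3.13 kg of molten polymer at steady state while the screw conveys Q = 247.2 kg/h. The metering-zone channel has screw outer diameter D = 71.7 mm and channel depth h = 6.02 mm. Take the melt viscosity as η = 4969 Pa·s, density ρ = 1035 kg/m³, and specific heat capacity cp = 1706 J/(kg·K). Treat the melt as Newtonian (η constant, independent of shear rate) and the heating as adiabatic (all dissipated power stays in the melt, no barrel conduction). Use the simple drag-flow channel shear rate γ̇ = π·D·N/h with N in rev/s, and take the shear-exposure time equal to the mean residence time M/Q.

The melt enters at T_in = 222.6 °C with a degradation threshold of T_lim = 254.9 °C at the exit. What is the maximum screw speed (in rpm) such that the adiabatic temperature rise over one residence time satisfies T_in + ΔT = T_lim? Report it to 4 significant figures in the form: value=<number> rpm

value=25.45 rpm

Q_s = Q / 3600 = 247.2 / 3600 = 0.0686667 kg/s
Mean residence time: t_res = M/Q_s = 3.13 kg / 0.0686667 kg/s = 45.5825 s
D = 71.7 mm = 0.0717 m;  h = 6.02 mm = 0.00602 m
ΔT_a = T_lim − T_in = 254.9 − 222.6 = 32.3 K
Invert ΔT = ηγ̇²t_res/(ρcp) for γ̇: γ̇_max² = ΔT_a ρ cp / (η t_res) = 32.3·1035·1706 / (4969·45.5825) = 251.799 s⁻²
γ̇_max = √251.799 = 15.8682 s⁻¹
N_max = γ̇_max h / (πD) = 15.8682·0.00602/(π·0.0717) = 0.424087 rev/s → ×60 = 25.4452 rpm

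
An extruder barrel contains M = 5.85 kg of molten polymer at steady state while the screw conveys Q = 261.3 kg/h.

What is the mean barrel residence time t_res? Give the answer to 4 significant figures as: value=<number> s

value=80.60 s

Throughput in SI: Q_s = 261.3 kg/h ÷ 3600 s/h = 0.0725833 kg/s
t_res = M / Q_s = 5.85 / 0.0725833 = 80.597 s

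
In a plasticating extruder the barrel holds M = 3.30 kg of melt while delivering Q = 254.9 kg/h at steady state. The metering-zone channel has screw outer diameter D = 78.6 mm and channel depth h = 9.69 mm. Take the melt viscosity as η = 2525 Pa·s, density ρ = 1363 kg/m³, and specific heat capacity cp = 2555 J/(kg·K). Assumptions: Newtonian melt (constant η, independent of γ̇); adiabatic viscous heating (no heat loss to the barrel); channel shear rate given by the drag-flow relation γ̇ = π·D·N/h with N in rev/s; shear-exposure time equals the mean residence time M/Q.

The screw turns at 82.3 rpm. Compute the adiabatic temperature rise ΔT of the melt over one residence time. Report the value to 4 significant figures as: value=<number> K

Convert throughput: Q = 254.9 kg/h = 254.9/3600 = 0.0708056 kg/s
t_res = M / Q_s = 3.30 ÷ 0.0708056 = 46.6065 s
Convert to SI: D = 0.0786 m, h = 0.00969 m, N = 82.3/60 = 1.37167 rev/s
γ̇ = π D N / h = (π)(0.0786)(1.37167) / 0.00969 = 34.954 s⁻¹
Adiabatic rise: ΔT = η γ̇² t_res / (ρ cp) = 2525·(34.954)²·46.6065 / (1363·2555) = 41.2872 K

value=41.29 K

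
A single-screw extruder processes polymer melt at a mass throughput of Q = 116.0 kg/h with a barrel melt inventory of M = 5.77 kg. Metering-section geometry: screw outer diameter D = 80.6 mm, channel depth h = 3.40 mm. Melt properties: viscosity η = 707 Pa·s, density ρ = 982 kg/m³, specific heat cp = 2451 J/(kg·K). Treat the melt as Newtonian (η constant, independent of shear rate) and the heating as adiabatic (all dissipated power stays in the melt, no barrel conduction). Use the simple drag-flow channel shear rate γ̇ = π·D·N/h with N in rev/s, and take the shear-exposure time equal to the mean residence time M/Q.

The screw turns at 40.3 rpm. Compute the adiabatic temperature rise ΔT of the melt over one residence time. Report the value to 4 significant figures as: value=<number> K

Q_s = Q / 3600 = 116.0 / 3600 = 0.0322222 kg/s
t_res = M / Q_s = 5.77 / 0.0322222 = 179.069 s
D = 80.6 mm = 0.0806 m;  h = 3.40 mm = 0.0034 m;  N = 40.3 rpm / 60 = 0.671667 rev/s
Shear rate: γ̇ = πDN/h = π·0.0806·0.671667/0.0034 = 50.0219 s⁻¹
ΔT = η·γ̇²·t_res/(ρ·cp) = [707 × 50.0219² × 179.069] / [982 × 2451] = 131.615 K

value=131.6 K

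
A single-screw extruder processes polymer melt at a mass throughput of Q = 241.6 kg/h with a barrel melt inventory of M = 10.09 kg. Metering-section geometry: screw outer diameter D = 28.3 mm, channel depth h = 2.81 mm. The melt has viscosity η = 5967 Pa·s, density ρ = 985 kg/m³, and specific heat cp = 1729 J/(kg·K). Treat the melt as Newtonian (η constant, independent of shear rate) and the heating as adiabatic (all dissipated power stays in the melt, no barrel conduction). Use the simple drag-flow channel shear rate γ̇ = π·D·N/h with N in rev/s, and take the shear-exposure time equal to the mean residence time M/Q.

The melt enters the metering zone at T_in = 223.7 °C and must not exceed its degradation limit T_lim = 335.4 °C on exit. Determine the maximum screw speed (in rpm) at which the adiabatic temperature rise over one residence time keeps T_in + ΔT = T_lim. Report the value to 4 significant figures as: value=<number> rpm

Throughput in SI: Q_s = 241.6 kg/h ÷ 3600 s/h = 0.0671111 kg/s
t_res = M / Q_s = 10.09 / 0.0671111 = 150.348 s
Geometry in SI: D = 28.3 mm → 0.0283 m, h = 2.81 mm → 0.00281 m
ΔT_a = T_lim − T_in = 335.4 − 223.7 = 111.7 K
γ̇_max² = ΔT_a·ρ·cp / (η·t_res) = [111.7 × 985 × 1729] / [5967 × 150.348] = 212.047 s⁻²
γ̇_max = sqrt(212.047) = 14.5618 s⁻¹
Solve γ̇ = πDN/h for N: N_max = γ̇_max·h/(π·D) = 14.5618 × 0.00281 / (π × 0.0283) = 0.460242 rev/s = 27.6145 rpm

value=27.61 rpm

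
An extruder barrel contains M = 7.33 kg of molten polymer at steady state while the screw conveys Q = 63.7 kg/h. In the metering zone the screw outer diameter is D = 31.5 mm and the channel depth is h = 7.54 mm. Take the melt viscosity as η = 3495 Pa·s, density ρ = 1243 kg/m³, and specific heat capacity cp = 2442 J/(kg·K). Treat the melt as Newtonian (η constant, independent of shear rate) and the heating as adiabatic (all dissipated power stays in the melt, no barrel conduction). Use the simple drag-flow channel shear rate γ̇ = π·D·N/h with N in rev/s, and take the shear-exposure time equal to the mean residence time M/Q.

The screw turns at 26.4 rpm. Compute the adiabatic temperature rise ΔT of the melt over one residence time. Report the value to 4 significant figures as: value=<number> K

Throughput in SI: Q_s = 63.7 kg/h ÷ 3600 s/h = 0.0176944 kg/s
t_res = M / Q_s = 7.33 / 0.0176944 = 414.254 s
Convert to SI: D = 0.0315 m, h = 0.00754 m, N = 26.4/60 = 0.44 rev/s
γ̇ = π D N / h = (π)(0.0315)(0.44) / 0.00754 = 5.77486 s⁻¹
ΔT = η·γ̇²·t_res / (ρ·cp) = 3495 · (5.77486)² · 414.254 / (1243 · 2442) = 15.9067 K

value=15.91 K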